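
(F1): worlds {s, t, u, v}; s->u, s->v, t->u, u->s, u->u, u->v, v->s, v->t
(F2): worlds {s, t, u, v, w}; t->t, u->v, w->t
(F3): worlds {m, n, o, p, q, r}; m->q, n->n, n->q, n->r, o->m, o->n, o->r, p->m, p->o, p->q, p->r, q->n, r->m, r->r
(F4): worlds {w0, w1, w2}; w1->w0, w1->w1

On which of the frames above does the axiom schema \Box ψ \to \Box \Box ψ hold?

(F2), (F4)

This is the axiom for transitivity; its first-order frame correspondent is \forall x \forall y \forall z (Rxy \wedge Ryz \to Rxz).
(F1): fails — Ruv and Rvt but not Rut.
(F2): ✓.
(F3): fails — Rnr and Rrm but not Rnm.
(F4): ✓.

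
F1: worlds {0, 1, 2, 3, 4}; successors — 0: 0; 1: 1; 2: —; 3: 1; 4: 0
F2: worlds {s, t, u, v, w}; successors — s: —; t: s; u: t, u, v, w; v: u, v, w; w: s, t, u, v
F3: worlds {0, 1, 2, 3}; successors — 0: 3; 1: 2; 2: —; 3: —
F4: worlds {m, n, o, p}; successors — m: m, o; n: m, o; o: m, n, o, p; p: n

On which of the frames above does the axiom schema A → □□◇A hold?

F3

Frame correspondent (Sahlqvist): ∀x ∀z (xR²z → ∃w (x = w ∧ zRw)) — i.e. a generalized confluence (Geach) condition.
F1: fails — 3R²1 but no w with 3=w and 1Rw.
F2: fails — uR²s but no w* with u=w* and sRw*.
F3: satisfies the condition.
F4: fails — mR²p but no w with m=w and pRw.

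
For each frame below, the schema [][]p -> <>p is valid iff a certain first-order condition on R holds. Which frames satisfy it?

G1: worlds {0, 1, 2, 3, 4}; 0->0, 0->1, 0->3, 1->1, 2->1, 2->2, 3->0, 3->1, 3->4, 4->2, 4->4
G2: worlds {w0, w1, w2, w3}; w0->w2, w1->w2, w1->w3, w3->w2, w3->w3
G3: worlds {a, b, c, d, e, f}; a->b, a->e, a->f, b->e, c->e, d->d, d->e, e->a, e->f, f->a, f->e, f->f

G1

The schema corresponds to a generalized confluence (Geach) condition: forall x exists w (x R^2 w & xRw).
G1: condition met.
G2: fails — at w0 but no w with w0R²w and w0Rw.
G3: fails — at b but no w with bR²w and bRw.
Valid on: G1.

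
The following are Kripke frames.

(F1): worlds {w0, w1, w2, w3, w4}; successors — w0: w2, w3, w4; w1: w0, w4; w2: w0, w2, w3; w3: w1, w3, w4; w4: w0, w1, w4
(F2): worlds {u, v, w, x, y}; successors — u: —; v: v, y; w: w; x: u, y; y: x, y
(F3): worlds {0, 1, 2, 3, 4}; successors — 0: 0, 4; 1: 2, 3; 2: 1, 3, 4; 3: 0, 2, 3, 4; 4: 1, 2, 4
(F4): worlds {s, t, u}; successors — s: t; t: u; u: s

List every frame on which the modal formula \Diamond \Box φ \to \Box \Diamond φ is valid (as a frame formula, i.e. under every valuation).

(F1), (F3), (F4)

This is the axiom for convergence; its first-order frame correspondent is \forall x \forall y \forall z (Rxy \wedge Rxz \to \exists w (Ryw \wedge Rzw)).
(F1): condition met.
(F2): fails — Rxu and Rxu but u and u have no common successor.
(F3): condition met.
(F4): condition met.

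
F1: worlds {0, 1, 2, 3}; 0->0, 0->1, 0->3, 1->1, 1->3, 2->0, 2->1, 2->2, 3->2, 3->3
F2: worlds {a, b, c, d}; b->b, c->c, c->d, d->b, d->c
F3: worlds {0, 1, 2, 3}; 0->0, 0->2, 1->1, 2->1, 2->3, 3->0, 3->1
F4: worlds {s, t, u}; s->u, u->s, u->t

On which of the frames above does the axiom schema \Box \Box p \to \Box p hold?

Frame correspondent (Sahlqvist): \forall x \forall y (Rxy \to \exists z (Rxz \wedge Rzy)) — i.e. density.
F1: ✓.
F2: ✓.
F3: fails — R23 but no z with R2z and Rz3.
F4: fails — Rsu but no z with Rsz and Rzu.
Valid on: F1, F2.

F1, F2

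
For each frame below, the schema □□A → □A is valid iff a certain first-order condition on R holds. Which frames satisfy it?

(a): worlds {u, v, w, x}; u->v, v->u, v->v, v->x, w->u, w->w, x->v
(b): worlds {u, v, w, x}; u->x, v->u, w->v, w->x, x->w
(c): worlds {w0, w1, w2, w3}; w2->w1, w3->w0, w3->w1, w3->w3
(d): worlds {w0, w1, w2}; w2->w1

Frame correspondent (Sahlqvist): ∀x ∀y (Rxy → ∃z (Rxz ∧ Rzy)) — i.e. density.
(a): condition met.
(b): fails — Rxw but no z with Rxz and Rzw.
(c): fails — Rw2w1 but no z with Rw2z and Rzw1.
(d): fails — Rw2w1 but no z with Rw2z and Rzw1.

(a)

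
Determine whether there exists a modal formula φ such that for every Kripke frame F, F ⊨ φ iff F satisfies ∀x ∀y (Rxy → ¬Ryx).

No

If a class were modally definable it would be closed under surjective bounded morphisms (Goldblatt–Thomason).
The 4-cycle (worlds a,b,c,d with a→b→c→d→a) is asymmetric. Mapping every world to a single reflexive point • is a surjective bounded morphism, and the reflexive point is not asymmetric (R•• but asymmetry requires ¬R••).
Hence asymmetry is not modally definable.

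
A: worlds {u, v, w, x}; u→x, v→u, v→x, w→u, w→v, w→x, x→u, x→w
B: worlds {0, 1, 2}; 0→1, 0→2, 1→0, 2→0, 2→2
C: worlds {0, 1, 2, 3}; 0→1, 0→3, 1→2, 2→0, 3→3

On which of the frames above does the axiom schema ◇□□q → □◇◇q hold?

A, B

This is the axiom for a generalized confluence (Geach) condition; its first-order frame correspondent is ∀x ∀y ∀z ((xRy ∧ xRz) → ∃w (yR²w ∧ zR²w)).
A: holds.
B: holds.
C: fails — 0R1, 0R3 but no w with 1R²w and 3R²w.
Valid on: A, B.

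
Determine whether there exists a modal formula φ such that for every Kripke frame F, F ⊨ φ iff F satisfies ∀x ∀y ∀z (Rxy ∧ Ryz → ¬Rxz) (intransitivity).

Modal frame validity is preserved under surjective bounded morphisms.
The 3-cycle (worlds s,t,u with s→t→u→s) is intransitive. Mapping every world to a single reflexive point • is a surjective bounded morphism; the reflexive point is not intransitive (R••∧R•• but R••).
So the class is not modally definable.

Not definable by any modal formula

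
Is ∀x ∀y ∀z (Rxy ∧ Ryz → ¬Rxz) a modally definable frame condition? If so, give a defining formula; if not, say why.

Not definable by any modal formula

If a class were modally definable it would be closed under surjective bounded morphisms (Goldblatt–Thomason).
The 7-cycle (worlds w0,w1,w2,w3,w4,w5,w6 with w0→w1→w2→w3→w4→w5→w6→w0) is intransitive. Mapping every world to a single reflexive point • is a surjective bounded morphism; the reflexive point is not intransitive (R••∧R•• but R••).
Hence intransitivity is not modally definable.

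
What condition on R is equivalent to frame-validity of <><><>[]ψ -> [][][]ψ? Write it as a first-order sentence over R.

forall x forall y forall z ((x R^3 y & x R^3 z) -> exists w (yRw & z = w))

This is a Sahlqvist (Geach-type) schema ◇^3□^1ψ → □^3◇^0ψ.
Minimal-valuation argument: fix x; take any y with xR^3y and any z with xR^3z. Set V(ψ) to the set of worlds R-reachable from y in exactly 1 step. Then □^1ψ holds at y, so the antecedent holds at x; validity forces ◇^0ψ at z, giving a w with zR^0w and yR^1w.
First-order correspondent: forall x forall y forall z ((x R^3 y & x R^3 z) -> exists w (yRw & z = w)).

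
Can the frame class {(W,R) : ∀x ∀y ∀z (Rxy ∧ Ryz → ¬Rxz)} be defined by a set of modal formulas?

Not definable by any modal formula

Modal frame validity is preserved under surjective bounded morphisms.
The 5-cycle (worlds s,t,u,v,w with s→t→u→v→w→s) is intransitive. Mapping every world to a single reflexive point • is a surjective bounded morphism; the reflexive point is not intransitive (R••∧R•• but R••).
So the class is not modally definable.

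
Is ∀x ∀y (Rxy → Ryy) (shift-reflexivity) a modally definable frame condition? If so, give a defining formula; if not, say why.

Yes: it is shift-reflexivity, defined by the T□ schema □(□p → p).
Suppose □(□p→p) is valid. Take Rxy and set V(p)={w : Ryw}. Then at y, □p holds; since □(□p→p) at x, □p→p at y, so p at y, i.e. Ryy.

Yes, by □(□p → p)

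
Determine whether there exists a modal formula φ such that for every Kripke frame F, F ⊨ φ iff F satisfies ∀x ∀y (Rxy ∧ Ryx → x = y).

Any modally definable frame class is closed under surjective bounded morphisms.
The 8-cycle (worlds w0,w1,w2,w3,w4,w5,w6,w7 with w0→w1→w2→w3→w4→w5→w6→w7→w0) is antisymmetric. Sending even-indexed worlds to • and odd-indexed worlds to ∘ is a surjective bounded morphism onto the two-world frame with •↔∘, which is not antisymmetric.
Hence antisymmetry is not modally definable.

Not modally definable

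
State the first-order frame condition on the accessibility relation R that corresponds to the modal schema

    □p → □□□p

This is a Sahlqvist (Geach-type) schema ◇^0□^1p → □^3◇^0p.
Minimal-valuation argument: fix x; take any y with xR^0y and any z with xR^3z. Set V(p) to the set of worlds R-reachable from y in exactly 1 step. Then □^1p holds at y, so the antecedent holds at x; validity forces ◇^0p at z, giving a w with zR^0w and yR^1w.
First-order correspondent: ∀x ∀z (xR³z → ∃w (xRw ∧ z = w)).

∀x ∀z (xR³z → ∃w (xRw ∧ z = w))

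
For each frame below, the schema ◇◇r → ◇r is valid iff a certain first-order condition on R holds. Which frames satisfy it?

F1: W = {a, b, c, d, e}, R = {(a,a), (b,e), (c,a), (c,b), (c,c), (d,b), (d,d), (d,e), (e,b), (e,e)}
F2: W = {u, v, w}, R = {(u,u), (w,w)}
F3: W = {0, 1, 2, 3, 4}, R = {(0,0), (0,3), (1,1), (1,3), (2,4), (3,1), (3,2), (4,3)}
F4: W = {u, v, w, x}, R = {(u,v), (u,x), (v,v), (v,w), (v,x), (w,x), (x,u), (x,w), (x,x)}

F2

This is the axiom for transitivity; its first-order frame correspondent is ∀x ∀y ∀z (Rxy ∧ Ryz → Rxz).
F1: fails — Rcb and Rbe but not Rce.
F2: condition met.
F3: fails — R32 and R24 but not R34.
F4: fails — Ruv and Rvw but not Ruw.
Valid on: F2.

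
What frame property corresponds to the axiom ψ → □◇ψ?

Symmetry

Suppose ψ→□◇ψ is valid. Take Rxy and set V(ψ)={x}. Then ψ at x, so □◇ψ at x, so ◇ψ at y, so some z with Ryz has ψ; z=x, i.e. Ryx.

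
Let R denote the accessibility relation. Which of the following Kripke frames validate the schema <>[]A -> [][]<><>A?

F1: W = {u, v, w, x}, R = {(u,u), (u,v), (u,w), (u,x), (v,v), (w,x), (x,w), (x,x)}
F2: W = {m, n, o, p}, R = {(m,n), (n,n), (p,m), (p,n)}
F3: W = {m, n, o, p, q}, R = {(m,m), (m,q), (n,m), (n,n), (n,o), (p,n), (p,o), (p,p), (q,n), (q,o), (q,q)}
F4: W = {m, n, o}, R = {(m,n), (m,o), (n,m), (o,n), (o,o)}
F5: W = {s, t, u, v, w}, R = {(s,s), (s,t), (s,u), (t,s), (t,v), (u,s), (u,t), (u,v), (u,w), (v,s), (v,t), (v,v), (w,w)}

F2

This is the axiom for a generalized confluence (Geach) condition; its first-order frame correspondent is forall x forall y forall z ((xRy & x R^2 z) -> exists w (yRw & z R^2 w)).
F1: fails — uRv, uR²w but no t with vRt and wR²t.
F2: condition met.
F3: fails — mRm, mR²o but no w with mRw and oR²w.
F4: fails — mRn, mR²n but no w with nRw and nR²w.
F5: fails — sRs, sR²w but no w* with sRw* and wR²w*.
Valid on: F2.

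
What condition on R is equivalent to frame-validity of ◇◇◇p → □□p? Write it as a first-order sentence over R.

∀x ∀y ∀z ((xR³y ∧ xR²z) → ∃w (y = w ∧ z = w))

This is a Sahlqvist (Geach-type) schema ◇^3□^0p → □^2◇^0p.
Minimal-valuation argument: fix x; take any y with xR^3y and any z with xR^2z. Set V(p) to the set of worlds R-reachable from y in exactly 0 steps. Then □^0p holds at y, so the antecedent holds at x; validity forces ◇^0p at z, giving a w with zR^0w and yR^0w.
First-order correspondent: ∀x ∀y ∀z ((xR³y ∧ xR²z) → ∃w (y = w ∧ z = w)).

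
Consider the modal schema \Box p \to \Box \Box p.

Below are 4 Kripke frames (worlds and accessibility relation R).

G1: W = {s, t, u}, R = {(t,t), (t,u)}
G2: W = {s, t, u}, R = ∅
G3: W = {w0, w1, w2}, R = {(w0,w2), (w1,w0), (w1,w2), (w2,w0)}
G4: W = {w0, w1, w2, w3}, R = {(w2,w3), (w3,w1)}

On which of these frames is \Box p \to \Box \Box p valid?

This is the axiom for transitivity; its first-order frame correspondent is \forall x \forall y \forall z (Rxy \wedge Ryz \to Rxz).
G1: satisfies the condition.
G2: satisfies the condition.
G3: fails — Rw0w2 and Rw2w0 but not Rw0w0.
G4: fails — Rw2w3 and Rw3w1 but not Rw2w1.
Valid on: G1, G2.

G1, G2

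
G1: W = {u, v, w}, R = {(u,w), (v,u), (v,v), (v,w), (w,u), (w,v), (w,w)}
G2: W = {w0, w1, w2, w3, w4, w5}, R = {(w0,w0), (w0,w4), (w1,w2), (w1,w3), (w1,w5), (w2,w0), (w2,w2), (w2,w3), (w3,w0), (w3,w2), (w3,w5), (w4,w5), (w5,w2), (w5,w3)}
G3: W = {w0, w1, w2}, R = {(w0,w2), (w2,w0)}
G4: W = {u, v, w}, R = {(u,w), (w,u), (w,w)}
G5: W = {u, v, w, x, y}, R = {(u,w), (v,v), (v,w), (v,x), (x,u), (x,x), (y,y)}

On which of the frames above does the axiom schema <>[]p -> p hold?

This is the axiom for symmetry; its first-order frame correspondent is forall x forall y (Rxy -> Ryx).
G1: fails — Rvu but not Ruv.
G2: fails — Rw1w5 but not Rw5w1.
G3: ✓.
G4: ✓.
G5: fails — Ruw but not Rwu.
Valid on: G3, G4.

G3, G4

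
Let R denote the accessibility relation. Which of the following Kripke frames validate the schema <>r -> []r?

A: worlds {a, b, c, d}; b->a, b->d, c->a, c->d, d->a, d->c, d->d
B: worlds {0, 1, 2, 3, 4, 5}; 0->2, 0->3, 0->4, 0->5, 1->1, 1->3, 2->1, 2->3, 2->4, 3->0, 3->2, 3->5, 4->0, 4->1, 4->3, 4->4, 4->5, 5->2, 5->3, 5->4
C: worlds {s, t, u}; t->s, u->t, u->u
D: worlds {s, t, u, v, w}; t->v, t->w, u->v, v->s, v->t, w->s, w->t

Frame correspondent (Sahlqvist): forall x forall y forall z (Rxy & Rxz -> y = z) — i.e. partial functionality.
A: fails — b sees both a and d.
B: fails — 0 sees both 2 and 3.
C: fails — u sees both t and u.
D: fails — t sees both v and w.
Valid on no frame.

none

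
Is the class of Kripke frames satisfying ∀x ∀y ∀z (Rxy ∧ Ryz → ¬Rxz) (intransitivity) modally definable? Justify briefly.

Not modally definable

Modal frame validity is preserved under surjective bounded morphisms.
The 5-cycle (worlds 0,1,2,3,4 with 0→1→2→3→4→0) is intransitive. Mapping every world to a single reflexive point • is a surjective bounded morphism; the reflexive point is not intransitive (R••∧R•• but R••).
Hence intransitivity is not modally definable.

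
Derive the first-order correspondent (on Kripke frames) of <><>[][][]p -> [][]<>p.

forall x forall y forall z ((x R^2 y & x R^2 z) -> exists w (y R^3 w & zRw))

This is a Sahlqvist (Geach-type) schema ◇^2□^3p → □^2◇^1p.
Minimal-valuation argument: fix x; take any y with xR^2y and any z with xR^2z. Set V(p) to the set of worlds R-reachable from y in exactly 3 steps. Then □^3p holds at y, so the antecedent holds at x; validity forces ◇^1p at z, giving a w with zR^1w and yR^3w.
First-order correspondent: forall x forall y forall z ((x R^2 y & x R^2 z) -> exists w (y R^3 w & zRw)).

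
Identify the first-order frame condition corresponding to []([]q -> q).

This schema is the T□ axiom.
It corresponds to shift-reflexivity: forall x forall y (Rxy -> Ryy).

Shift-reflexivity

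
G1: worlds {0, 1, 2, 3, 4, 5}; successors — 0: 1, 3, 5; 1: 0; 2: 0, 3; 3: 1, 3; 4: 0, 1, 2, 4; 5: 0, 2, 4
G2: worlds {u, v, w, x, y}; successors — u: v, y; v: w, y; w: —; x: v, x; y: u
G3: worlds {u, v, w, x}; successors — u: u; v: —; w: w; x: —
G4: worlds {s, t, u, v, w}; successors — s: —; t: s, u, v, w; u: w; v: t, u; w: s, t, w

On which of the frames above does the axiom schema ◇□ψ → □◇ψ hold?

This is the axiom for convergence; its first-order frame correspondent is ∀x ∀y ∀z (Rxy ∧ Rxz → ∃w (Ryw ∧ Rzw)).
G1: fails — R01 and R03 but 1 and 3 have no common successor.
G2: fails — Ruv and Ruy but v and y have no common successor.
G3: holds.
G4: fails — Rtv and Rts but v and s have no common successor.

G3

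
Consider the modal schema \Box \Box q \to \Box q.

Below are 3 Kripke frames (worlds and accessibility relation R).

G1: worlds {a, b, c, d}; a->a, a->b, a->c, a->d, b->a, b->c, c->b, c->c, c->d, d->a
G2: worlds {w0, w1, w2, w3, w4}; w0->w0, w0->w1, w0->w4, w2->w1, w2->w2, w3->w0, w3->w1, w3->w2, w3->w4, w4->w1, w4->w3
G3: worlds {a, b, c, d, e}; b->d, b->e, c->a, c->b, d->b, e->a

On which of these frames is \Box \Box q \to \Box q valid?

G1

The schema corresponds to density: \forall x \forall y (Rxy \to \exists z (Rxz \wedge Rzy)).
G1: ✓.
G2: fails — Rw4w3 but no z with Rw4z and Rzw3.
G3: fails — Rea but no z with Rez and Rza.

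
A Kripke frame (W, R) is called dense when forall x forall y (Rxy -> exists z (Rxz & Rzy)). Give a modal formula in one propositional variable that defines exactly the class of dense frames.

□□p → □p

This is density; the standard corresponding axiom is C4: □□p → □p.
Suppose □□p→□p is valid. Take Rxy and set V(p)={w : xR²w}. Then □□p at x, so □p at x, so p at y, i.e. ∃z(Rxz∧Rzy).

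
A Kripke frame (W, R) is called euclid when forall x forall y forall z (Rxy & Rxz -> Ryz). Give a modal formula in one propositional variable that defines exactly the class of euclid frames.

A defining formula is ◇q → □◇q (the 5 axiom).
Suppose ◇q→□◇q is valid. Take Rxy, Rxz and set V(q)={y}. Then ◇q at x, so □◇q at x, so ◇q at z, so some w with Rzw has q; w=y, i.e. Rzy. By symmetry of the argument, Ryz.

◇q → □◇q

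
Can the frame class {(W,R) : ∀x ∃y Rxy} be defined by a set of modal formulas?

Yes, by □p → ◇p

Yes: it is seriality, defined by the D schema □p → ◇p.
Suppose □p→◇p is valid. At any x set V(p)=W. Then □p at x, so ◇p at x, so x has a successor.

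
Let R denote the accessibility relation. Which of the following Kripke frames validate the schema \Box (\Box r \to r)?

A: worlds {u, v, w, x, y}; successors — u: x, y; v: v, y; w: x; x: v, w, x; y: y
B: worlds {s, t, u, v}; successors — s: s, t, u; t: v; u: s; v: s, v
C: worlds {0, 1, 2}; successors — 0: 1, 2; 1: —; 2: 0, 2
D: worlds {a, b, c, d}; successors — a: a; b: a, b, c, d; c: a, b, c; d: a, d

D

Frame correspondent (Sahlqvist): \forall x \forall y (Rxy \to Ryy) — i.e. shift-reflexivity.
A: fails — Rxw but not Rww.
B: fails — Rsu but not Ruu.
C: fails — R01 but not R11.
D: satisfies the condition.
Valid on: D.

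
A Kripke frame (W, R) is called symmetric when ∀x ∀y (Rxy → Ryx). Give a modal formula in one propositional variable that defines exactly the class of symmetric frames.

A defining formula is q → □◇q (the B axiom).
Suppose q→□◇q is valid. Take Rxy and set V(q)={x}. Then q at x, so □◇q at x, so ◇q at y, so some z with Ryz has q; z=x, i.e. Ryx.

q → □◇q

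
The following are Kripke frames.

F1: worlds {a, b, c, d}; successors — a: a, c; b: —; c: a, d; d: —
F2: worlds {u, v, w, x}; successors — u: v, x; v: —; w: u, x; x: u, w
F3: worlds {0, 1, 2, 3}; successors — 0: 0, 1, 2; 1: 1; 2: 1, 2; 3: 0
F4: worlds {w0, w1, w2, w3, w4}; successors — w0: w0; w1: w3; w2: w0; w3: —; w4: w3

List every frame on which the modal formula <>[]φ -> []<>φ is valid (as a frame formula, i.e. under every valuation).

F3

This is the axiom for convergence; its first-order frame correspondent is forall x forall y forall z (Rxy & Rxz -> exists w (Ryw & Rzw)).
F1: fails — Rca and Rcd but a and d have no common successor.
F2: fails — Ruv and Ruv but v and v have no common successor.
F3: satisfies the condition.
F4: fails — Rw1w3 and Rw1w3 but w3 and w3 have no common successor.
Valid on: F3.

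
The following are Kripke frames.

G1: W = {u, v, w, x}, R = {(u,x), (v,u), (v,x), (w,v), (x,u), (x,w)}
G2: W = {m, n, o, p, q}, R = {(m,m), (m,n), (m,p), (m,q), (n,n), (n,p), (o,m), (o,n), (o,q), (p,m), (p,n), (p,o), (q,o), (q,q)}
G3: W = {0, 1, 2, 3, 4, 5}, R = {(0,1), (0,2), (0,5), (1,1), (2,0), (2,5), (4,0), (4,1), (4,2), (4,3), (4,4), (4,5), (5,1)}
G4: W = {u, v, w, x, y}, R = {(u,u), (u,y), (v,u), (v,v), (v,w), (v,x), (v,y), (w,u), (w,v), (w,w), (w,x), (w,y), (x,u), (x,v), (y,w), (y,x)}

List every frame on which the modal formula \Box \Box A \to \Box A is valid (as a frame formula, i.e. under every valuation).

G4

The schema corresponds to density: \forall x \forall y (Rxy \to \exists z (Rxz \wedge Rzy)).
G1: fails — Rxw but no z with Rxz and Rzw.
G2: fails — Rpo but no z with Rpz and Rzo.
G3: fails — R02 but no z with R0z and Rz2.
G4: satisfies the condition.
Valid on: G4.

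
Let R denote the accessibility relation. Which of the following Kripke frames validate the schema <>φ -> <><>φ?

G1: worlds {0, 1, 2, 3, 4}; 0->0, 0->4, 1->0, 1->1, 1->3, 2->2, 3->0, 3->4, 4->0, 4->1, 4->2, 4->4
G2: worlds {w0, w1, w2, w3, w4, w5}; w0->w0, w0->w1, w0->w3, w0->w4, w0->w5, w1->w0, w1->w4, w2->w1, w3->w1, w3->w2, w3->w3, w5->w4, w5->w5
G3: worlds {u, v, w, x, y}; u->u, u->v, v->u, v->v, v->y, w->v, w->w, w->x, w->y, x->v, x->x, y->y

Frame correspondent (Sahlqvist): forall x forall y (xRy -> exists w (y = w & x R^2 w)) — i.e. a generalized confluence (Geach) condition.
G1: holds.
G2: fails — w2Rw1 but no w with w1=w and w2R²w.
G3: holds.
Valid on: G1, G3.

G1, G3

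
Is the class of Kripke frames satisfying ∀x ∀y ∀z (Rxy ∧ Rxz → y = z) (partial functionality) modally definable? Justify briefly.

Definable; ◇q → □q defines it

The condition is partial functionality. A defining modal formula is ◇q → □q.
Suppose ◇q→□q is valid. Take Rxy, Rxz and set V(q)={y}. Then ◇q at x, so □q at x, so q at z, i.e. z=y.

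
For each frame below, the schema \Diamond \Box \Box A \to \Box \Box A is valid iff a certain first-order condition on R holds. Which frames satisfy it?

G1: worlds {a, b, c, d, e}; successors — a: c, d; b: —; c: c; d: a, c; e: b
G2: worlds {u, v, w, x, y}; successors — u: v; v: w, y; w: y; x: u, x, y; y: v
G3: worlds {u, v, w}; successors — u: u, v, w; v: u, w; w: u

G3

Frame correspondent (Sahlqvist): \forall x \forall y \forall z ((xRy \wedge x R^2 z) \to \exists w (y R^2 w \wedge z = w)) — i.e. a generalized confluence (Geach) condition.
G1: fails — aRc, aR²a but no w with cR²w and a=w.
G2: fails — uRv, uR²w but no t with vR²t and w=t.
G3: satisfies the condition.
Valid on: G3.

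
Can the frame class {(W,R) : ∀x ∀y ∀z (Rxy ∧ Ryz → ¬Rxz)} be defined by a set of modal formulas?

Any modally definable frame class is closed under surjective bounded morphisms.
The 7-cycle (worlds 0,1,2,3,4,5,6 with 0→1→2→3→4→5→6→0) is intransitive. Mapping every world to a single reflexive point • is a surjective bounded morphism; the reflexive point is not intransitive (R••∧R•• but R••).
So no modal formula (or set of formulas) defines exactly the intransitive frames.

Not definable by any modal formula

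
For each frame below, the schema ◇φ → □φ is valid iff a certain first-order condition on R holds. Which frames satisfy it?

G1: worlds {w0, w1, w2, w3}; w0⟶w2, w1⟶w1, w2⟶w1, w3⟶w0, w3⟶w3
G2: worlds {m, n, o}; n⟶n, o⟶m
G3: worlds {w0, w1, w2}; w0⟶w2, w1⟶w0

Frame correspondent (Sahlqvist): ∀x ∀y ∀z (Rxy ∧ Rxz → y = z) — i.e. partial functionality.
G1: fails — w3 sees both w0 and w3.
G2: holds.
G3: holds.

G2, G3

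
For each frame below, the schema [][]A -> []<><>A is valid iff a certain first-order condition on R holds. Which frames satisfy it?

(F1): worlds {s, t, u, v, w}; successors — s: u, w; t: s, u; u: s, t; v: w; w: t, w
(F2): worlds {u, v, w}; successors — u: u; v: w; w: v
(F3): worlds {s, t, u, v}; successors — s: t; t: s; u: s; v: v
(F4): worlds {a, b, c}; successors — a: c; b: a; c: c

(F1), (F4)

The schema corresponds to a generalized confluence (Geach) condition: forall x forall z (xRz -> exists w (x R^2 w & z R^2 w)).
(F1): satisfies the condition.
(F2): fails — vRw but no t with vR²t and wR²t.
(F3): fails — sRt but no w with sR²w and tR²w.
(F4): satisfies the condition.
Valid on: (F1), (F4).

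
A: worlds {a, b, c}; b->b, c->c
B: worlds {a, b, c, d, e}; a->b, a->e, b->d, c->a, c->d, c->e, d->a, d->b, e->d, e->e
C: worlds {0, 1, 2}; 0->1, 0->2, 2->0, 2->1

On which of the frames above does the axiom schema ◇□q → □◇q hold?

A

This is the axiom for convergence; its first-order frame correspondent is ∀x ∀y ∀z (Rxy ∧ Rxz → ∃w (Ryw ∧ Rzw)).
A: holds.
B: fails — Rcd and Rce but d and e have no common successor.
C: fails — R01 and R01 but 1 and 1 have no common successor.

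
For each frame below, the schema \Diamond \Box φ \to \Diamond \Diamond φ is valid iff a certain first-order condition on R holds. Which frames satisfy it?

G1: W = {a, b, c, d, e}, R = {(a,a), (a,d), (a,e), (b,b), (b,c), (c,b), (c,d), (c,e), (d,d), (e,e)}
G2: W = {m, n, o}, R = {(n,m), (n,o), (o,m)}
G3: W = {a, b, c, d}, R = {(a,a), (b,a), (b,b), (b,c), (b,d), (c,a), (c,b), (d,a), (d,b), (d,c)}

The schema corresponds to a generalized confluence (Geach) condition: \forall x \forall y (xRy \to \exists w (yRw \wedge x R^2 w)).
G1: satisfies the condition.
G2: fails — nRm but no w with mRw and nR²w.
G3: satisfies the condition.
Valid on: G1, G3.

G1, G3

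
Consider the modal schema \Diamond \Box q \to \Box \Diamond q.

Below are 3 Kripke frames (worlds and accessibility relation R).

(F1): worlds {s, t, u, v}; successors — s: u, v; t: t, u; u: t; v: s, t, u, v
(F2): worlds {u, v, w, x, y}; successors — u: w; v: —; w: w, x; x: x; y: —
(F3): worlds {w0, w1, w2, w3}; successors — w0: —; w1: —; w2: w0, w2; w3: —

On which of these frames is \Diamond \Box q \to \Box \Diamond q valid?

(F2)

The schema corresponds to convergence: \forall x \forall y \forall z (Rxy \wedge Rxz \to \exists w (Ryw \wedge Rzw)).
(F1): fails — Rvu and Rvs but u and s have no common successor.
(F2): condition met.
(F3): fails — Rw2w0 and Rw2w0 but w0 and w0 have no common successor.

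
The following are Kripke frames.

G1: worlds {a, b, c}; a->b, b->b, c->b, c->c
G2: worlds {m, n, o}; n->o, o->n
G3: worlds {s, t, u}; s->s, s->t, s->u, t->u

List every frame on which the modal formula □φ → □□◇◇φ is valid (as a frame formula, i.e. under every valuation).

Frame correspondent (Sahlqvist): ∀x ∀z (xR²z → ∃w (xRw ∧ zR²w)) — i.e. a generalized confluence (Geach) condition.
G1: holds.
G2: fails — nR²n but no w with nRw and nR²w.
G3: fails — sR²t but no w with sRw and tR²w.
Valid on: G1.

G1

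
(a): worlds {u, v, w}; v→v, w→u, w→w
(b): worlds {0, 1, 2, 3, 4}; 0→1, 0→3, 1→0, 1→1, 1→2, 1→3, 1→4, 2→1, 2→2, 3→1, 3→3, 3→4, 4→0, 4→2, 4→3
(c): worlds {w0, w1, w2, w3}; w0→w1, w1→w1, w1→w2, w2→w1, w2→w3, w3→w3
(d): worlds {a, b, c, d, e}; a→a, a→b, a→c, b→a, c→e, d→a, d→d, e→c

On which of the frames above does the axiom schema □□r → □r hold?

(a), (c)

The schema corresponds to density: ∀x ∀y (Rxy → ∃z (Rxz ∧ Rzy)).
(a): condition met.
(b): fails — R40 but no z with R4z and Rz0.
(c): condition met.
(d): fails — Rec but no z with Rez and Rzc.
Valid on: (a), (c).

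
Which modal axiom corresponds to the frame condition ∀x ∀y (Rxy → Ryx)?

The condition is symmetry. The B schema q → □◇q defines it.

q → □◇q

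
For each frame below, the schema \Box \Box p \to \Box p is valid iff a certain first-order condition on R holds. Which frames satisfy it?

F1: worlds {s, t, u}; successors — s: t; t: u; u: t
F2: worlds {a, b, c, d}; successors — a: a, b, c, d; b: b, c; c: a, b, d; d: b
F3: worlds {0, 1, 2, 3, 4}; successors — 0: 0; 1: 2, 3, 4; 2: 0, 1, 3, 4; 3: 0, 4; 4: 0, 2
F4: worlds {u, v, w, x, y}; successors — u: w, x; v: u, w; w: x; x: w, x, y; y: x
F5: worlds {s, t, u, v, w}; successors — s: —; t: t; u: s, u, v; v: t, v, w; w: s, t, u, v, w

This is the axiom for density; its first-order frame correspondent is \forall x \forall y (Rxy \to \exists z (Rxz \wedge Rzy)).
F1: fails — Rtu but no z with Rtz and Rzu.
F2: satisfies the condition.
F3: fails — R34 but no z with R3z and Rz4.
F4: fails — Rvu but no z with Rvz and Rzu.
F5: satisfies the condition.

F2, F5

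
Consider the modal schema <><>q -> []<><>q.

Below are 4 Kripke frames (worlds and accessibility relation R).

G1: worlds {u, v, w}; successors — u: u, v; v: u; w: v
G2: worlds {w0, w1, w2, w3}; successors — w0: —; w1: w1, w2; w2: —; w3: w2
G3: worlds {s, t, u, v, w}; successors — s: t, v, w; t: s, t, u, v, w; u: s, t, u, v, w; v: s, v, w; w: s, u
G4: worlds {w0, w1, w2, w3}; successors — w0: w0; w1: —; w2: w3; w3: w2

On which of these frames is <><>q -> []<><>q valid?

G1, G3

This is the axiom for a generalized confluence (Geach) condition; its first-order frame correspondent is forall x forall y forall z ((x R^2 y & xRz) -> exists w (y = w & z R^2 w)).
G1: holds.
G2: fails — w1R²w1, w1Rw2 but no w with w1=w and w2R²w.
G3: holds.
G4: fails — w2R²w2, w2Rw3 but no w with w2=w and w3R²w.
Valid on: G1, G3.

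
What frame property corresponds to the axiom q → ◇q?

Equivalently (dual form): □q → q.
Suppose □q→q is valid. At any x set V(q)={w : Rxw}. Then □q holds at x, so q holds at x, i.e. Rxx.
The converse is a direct semantic check.
Frame condition: ∀x Rxx.

Reflexivity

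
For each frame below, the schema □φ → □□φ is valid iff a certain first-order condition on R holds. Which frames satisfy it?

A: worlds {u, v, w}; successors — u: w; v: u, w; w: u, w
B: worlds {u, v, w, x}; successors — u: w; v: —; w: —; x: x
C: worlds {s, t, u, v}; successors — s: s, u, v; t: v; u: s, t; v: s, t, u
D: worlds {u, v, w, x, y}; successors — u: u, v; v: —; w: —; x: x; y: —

B, D

Frame correspondent (Sahlqvist): ∀x ∀y ∀z (Rxy ∧ Ryz → Rxz) — i.e. transitivity.
A: fails — Ruw and Rwu but not Ruu.
B: ✓.
C: fails — Rtv and Rvt but not Rtt.
D: ✓.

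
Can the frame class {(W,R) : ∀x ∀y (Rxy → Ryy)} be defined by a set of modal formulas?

This is a Sahlqvist condition; the T□ axiom □(□q → q) defines it.
Suppose □(□q→q) is valid. Take Rxy and set V(q)={w : Ryw}. Then at y, □q holds; since □(□q→q) at x, □q→q at y, so q at y, i.e. Ryy.

Yes, by □(□q → q)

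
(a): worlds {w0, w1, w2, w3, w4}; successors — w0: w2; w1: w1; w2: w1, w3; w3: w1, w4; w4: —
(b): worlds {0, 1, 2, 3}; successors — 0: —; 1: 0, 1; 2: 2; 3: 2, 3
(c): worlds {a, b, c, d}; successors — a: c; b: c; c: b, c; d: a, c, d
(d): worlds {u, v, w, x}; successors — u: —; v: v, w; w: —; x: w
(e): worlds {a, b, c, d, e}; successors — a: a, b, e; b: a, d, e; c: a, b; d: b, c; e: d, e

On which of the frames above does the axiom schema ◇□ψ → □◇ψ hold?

Frame correspondent (Sahlqvist): ∀x ∀y ∀z (Rxy ∧ Rxz → ∃w (Ryw ∧ Rzw)) — i.e. convergence.
(a): fails — Rw3w1 and Rw3w4 but w1 and w4 have no common successor.
(b): fails — R10 and R10 but 0 and 0 have no common successor.
(c): ✓.
(d): fails — Rvv and Rvw but v and w have no common successor.
(e): fails — Rbe and Rbd but e and d have no common successor.

(c)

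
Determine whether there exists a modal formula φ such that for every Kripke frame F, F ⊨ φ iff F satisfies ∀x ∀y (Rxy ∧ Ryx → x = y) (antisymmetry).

Modal frame validity is preserved under surjective bounded morphisms.
The 6-cycle (worlds a,b,c,d,e,f with a→b→c→d→e→f→a) is antisymmetric. Sending even-indexed worlds to a and odd-indexed worlds to b is a surjective bounded morphism onto the two-world frame with a↔b, which is not antisymmetric.
Hence antisymmetry is not modally definable.

No — not modally definable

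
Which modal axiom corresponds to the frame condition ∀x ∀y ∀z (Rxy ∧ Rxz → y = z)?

◇ψ → □ψ

A defining formula is ◇ψ → □ψ (the CD axiom).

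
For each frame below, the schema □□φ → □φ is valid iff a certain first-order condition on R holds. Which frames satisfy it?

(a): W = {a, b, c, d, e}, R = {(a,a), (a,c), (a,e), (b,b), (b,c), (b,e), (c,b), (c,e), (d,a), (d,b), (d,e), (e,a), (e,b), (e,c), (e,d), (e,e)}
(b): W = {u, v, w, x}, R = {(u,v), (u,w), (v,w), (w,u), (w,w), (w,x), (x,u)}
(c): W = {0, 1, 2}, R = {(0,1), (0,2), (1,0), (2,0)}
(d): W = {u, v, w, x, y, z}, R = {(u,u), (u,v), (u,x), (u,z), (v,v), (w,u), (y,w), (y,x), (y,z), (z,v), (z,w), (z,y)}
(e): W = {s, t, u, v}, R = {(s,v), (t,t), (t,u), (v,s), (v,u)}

Frame correspondent (Sahlqvist): ∀x ∀y (Rxy → ∃z (Rxz ∧ Rzy)) — i.e. density.
(a): satisfies the condition.
(b): fails — Ruv but no z with Ruz and Rzv.
(c): fails — R01 but no z with R0z and Rz1.
(d): fails — Ryx but no t with Ryt and Rtx.
(e): fails — Rvu but no z with Rvz and Rzu.
Valid on: (a).

(a)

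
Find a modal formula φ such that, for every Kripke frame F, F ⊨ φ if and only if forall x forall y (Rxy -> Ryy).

The condition is shift-reflexivity. The T□ schema □(□q → q) defines it.
Suppose □(□q→q) is valid. Take Rxy and set V(q)={w : Ryw}. Then at y, □q holds; since □(□q→q) at x, □q→q at y, so q at y, i.e. Ryy.

□(□q → q)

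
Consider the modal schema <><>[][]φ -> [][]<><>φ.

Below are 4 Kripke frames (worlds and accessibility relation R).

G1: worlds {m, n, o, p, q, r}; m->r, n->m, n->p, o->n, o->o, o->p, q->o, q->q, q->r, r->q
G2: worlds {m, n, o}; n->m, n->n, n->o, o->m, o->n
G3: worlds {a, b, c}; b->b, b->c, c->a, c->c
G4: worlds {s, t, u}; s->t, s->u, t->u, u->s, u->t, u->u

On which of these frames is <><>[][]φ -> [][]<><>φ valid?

G4

The schema corresponds to a generalized confluence (Geach) condition: forall x forall y forall z ((x R^2 y & x R^2 z) -> exists w (y R^2 w & z R^2 w)).
G1: fails — oR²m, oR²n but no w with mR²w and nR²w.
G2: fails — nR²m, nR²m but no w with mR²w and mR²w.
G3: fails — bR²a, bR²a but no w with aR²w and aR²w.
G4: satisfies the condition.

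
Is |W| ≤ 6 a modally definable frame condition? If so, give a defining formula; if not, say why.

Not modally definable

If a class were modally definable it would be closed under disjoint unions (Goldblatt–Thomason).
Any modal formula valid on each of 7 disjoint one-world frames is valid on their disjoint union (validity is preserved under disjoint unions). Each one-world frame has |W|=1≤6, but the union has |W|=7.
Hence having at most 6 worlds is not modally definable.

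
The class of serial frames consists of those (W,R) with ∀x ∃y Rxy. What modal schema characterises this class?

□r → ◇r

The condition is seriality. The D schema □r → ◇r defines it.
Suppose □r→◇r is valid. At any x set V(r)=W. Then □r at x, so ◇r at x, so x has a successor.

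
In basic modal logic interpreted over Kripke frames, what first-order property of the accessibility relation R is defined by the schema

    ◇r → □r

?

partial functionality: ∀x ∀y ∀z (Rxy ∧ Rxz → y = z)

Suppose ◇r→□r is valid. Take Rxy, Rxz and set V(r)={y}. Then ◇r at x, so □r at x, so r at z, i.e. z=y.
The converse is a direct semantic check.
So the correspondent is partial functionality.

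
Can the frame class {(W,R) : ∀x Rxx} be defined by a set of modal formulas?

Yes: it is reflexivity, defined by the T schema □r → r.

Definable; □r → r defines it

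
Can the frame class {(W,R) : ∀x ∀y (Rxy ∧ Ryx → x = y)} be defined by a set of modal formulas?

Modal frame validity is preserved under surjective bounded morphisms.
The 4-cycle (worlds w0,w1,w2,w3 with w0→w1→w2→w3→w0) is antisymmetric. Sending even-indexed worlds to s and odd-indexed worlds to t is a surjective bounded morphism onto the two-world frame with s↔t, which is not antisymmetric.
Hence antisymmetry is not modally definable.

Not definable by any modal formula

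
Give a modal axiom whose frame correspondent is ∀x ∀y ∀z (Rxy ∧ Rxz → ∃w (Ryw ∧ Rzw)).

◇□p → □◇p

This is convergence; the standard corresponding axiom is .2: ◇□p → □◇p.
Suppose ◇□p→□◇p is valid. Take Rxy, Rxz and set V(p)={w : Ryw}. Then □p at y so ◇□p at x, so □◇p at x, so ◇p at z, giving w with Rzw and Ryw.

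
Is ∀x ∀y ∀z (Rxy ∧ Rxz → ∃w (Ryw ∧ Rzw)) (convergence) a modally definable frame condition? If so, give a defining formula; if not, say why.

Yes, by ◇□r → □◇r

The condition is convergence. A defining modal formula is ◇□r → □◇r.
Suppose ◇□r→□◇r is valid. Take Rxy, Rxz and set V(r)={w : Ryw}. Then □r at y so ◇□r at x, so □◇r at x, so ◇r at z, giving w with Rzw and Ryw.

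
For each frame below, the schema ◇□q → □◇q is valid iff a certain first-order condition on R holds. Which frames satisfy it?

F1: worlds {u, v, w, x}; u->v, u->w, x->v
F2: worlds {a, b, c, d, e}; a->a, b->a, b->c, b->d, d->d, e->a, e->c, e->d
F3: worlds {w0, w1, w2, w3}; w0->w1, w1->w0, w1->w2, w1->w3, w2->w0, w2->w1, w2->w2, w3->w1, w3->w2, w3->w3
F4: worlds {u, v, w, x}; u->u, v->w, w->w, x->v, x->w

F4

The schema corresponds to convergence: ∀x ∀y ∀z (Rxy ∧ Rxz → ∃w (Ryw ∧ Rzw)).
F1: fails — Ruv and Ruv but v and v have no common successor.
F2: fails — Rbc and Rbc but c and c have no common successor.
F3: fails — Rw2w1 and Rw2w0 but w1 and w0 have no common successor.
F4: condition met.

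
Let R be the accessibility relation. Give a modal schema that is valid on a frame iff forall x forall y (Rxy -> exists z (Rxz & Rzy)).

A defining formula is □□ψ → □ψ (the C4 axiom).
Suppose □□ψ→□ψ is valid. Take Rxy and set V(ψ)={w : xR²w}. Then □□ψ at x, so □ψ at x, so ψ at y, i.e. ∃z(Rxz∧Rzy).

□□ψ → □ψ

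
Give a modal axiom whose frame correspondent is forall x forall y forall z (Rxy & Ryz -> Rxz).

A defining formula is □ψ → □□ψ (the 4 axiom).
Suppose □ψ→□□ψ is valid. Take Rxy, Ryz and set V(ψ)={w : Rxw}. Then □ψ at x, so □□ψ at x, so □ψ at y, so ψ at z, i.e. Rxz.

□ψ → □□ψ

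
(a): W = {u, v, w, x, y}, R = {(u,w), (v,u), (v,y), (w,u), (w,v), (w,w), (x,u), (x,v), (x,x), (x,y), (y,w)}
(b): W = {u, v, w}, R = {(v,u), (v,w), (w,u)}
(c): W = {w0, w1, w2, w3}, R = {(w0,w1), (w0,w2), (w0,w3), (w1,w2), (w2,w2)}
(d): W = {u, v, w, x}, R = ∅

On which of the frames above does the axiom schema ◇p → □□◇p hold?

(d)

Frame correspondent (Sahlqvist): ∀x ∀y ∀z ((xRy ∧ xR²z) → ∃w (y = w ∧ zRw)) — i.e. a generalized confluence (Geach) condition.
(a): fails — uRw, uR²v but no t with w=t and vRt.
(b): fails — vRu, vR²u but no t with u=t and uRt.
(c): fails — w0Rw1, w0R²w2 but no w with w1=w and w2Rw.
(d): ✓.
Valid on: (d).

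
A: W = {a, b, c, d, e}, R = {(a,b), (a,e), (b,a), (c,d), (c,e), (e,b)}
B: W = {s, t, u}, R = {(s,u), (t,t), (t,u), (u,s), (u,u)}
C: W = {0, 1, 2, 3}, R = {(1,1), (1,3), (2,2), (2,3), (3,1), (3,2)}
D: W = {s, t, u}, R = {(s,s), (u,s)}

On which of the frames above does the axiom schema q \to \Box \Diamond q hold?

This is the axiom for symmetry; its first-order frame correspondent is \forall x \forall y (Rxy \to Ryx).
A: fails — Reb but not Rbe.
B: fails — Rtu but not Rut.
C: satisfies the condition.
D: fails — Rus but not Rsu.
Valid on: C.

C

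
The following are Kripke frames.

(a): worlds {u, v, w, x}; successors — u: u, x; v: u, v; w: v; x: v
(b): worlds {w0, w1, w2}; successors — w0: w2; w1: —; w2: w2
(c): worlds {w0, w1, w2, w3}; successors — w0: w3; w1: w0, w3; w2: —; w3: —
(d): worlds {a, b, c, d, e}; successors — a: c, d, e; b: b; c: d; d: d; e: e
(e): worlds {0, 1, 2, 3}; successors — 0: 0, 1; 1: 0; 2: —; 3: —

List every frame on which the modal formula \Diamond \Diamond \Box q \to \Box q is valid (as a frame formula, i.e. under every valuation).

(b)

The schema corresponds to a generalized confluence (Geach) condition: \forall x \forall y \forall z ((x R^2 y \wedge xRz) \to \exists w (yRw \wedge z = w)).
(a): fails — uR²v, uRx but no t with vRt and x=t.
(b): condition met.
(c): fails — w1R²w3, w1Rw0 but no w with w3Rw and w0=w.
(d): fails — aR²d, aRc but no w with dRw and c=w.
(e): fails — 0R²1, 0R1 but no w with 1Rw and 1=w.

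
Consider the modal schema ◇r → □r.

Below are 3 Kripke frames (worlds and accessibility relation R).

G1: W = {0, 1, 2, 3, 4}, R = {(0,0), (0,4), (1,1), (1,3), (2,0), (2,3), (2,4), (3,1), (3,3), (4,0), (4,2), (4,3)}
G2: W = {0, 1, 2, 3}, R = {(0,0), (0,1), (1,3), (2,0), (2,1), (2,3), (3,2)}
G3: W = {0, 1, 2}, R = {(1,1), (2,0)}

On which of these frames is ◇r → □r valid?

G3

The schema corresponds to partial functionality: ∀x ∀y ∀z (Rxy ∧ Rxz → y = z).
G1: fails — 0 sees both 0 and 4.
G2: fails — 0 sees both 0 and 1.
G3: ✓.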